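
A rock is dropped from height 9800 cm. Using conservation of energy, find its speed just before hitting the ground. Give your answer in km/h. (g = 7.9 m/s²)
Convert to SI: h = 98.0 m
mgh = ½mv² ⇒ v = √(2gh) = √(2·7.9·98.0) = 39.3497 m/s = 141.7 km/h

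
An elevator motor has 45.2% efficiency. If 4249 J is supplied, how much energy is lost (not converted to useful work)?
W_lost = W_in(1 − η) = 4249·(1 − 0.452) = 2328 J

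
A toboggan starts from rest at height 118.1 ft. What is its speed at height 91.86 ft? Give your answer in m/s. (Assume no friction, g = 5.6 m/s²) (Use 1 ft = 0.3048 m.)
Convert to SI: h₁−h₂ = 7.99795 m
mgh₁ = mgh₂ + ½mv² ⇒ v = √(2g(h₁−h₂)) = √(2·5.6·7.99795) = 9.465 m/s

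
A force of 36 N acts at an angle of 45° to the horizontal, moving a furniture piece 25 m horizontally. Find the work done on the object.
W = F·d·cosθ = (36)(25)cos(45°) = 636.4 J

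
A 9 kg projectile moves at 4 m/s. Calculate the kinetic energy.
KE = ½mv² = ½(9)(4)² = 72.0 J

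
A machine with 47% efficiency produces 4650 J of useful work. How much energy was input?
W_in = W_out/η = 4650/0.47 = 9894 J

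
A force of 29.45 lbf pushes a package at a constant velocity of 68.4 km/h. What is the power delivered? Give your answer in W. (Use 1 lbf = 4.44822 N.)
Convert to SI: F = 131.0 N, v = 19.0 m/s
P = Fv = (131.0)(19.0) = 2489 W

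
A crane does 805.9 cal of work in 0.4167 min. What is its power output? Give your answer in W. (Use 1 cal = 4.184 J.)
Convert to SI: W = 3371.89 J, t = 25.002 s
P = W/t = 3371.89/25.002 = 134.9 W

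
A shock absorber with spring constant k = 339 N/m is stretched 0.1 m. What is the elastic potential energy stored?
PE = ½kx² = ½(339)(0.1)² = 1.695 J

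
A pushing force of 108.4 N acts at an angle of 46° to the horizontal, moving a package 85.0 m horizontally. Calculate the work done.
W = F·d·cosθ = (108.4)(85.0)cos(46°) = 6401 J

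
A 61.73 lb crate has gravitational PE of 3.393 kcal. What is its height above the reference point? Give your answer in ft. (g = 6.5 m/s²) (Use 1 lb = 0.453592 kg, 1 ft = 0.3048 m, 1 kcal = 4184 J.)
Convert to SI: m = 28.0002 kg, PE = 14196.3 J
h = PE/(mg) = 14196.3/(28.0002·6.5) = 78.0011 m = 255.9 ft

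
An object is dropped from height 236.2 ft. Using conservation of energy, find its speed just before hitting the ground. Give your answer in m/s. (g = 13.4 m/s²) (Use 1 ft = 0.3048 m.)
Convert to SI: h = 71.9938 m
mgh = ½mv² ⇒ v = √(2gh) = √(2·13.4·71.9938) = 43.93 m/s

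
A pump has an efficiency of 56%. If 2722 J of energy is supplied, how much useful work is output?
W_out = η·W_in = 0.56·2722 = 1524.32 J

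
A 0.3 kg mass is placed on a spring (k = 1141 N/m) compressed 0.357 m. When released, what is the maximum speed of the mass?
½kx² = ½mv² ⇒ v = x√(k/m) = (0.357)√(1141/0.3) = 22.02 m/s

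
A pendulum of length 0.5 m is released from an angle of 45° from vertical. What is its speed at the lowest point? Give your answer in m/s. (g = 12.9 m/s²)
h = L(1 − cosθ) = 0.5(1 − cos45°) = 0.146447 m
v = √(2gh) = √(2·12.9·0.146447) = 1.944 m/s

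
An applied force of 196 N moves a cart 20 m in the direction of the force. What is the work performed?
W = F·d = (196)(20) = 3920 J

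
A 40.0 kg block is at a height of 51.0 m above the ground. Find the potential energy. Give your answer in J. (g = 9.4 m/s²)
PE = mgh = (40.0)(9.4)(51.0) = 19180 J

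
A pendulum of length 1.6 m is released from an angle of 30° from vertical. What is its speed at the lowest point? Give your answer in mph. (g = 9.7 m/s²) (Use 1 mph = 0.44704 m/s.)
h = L(1 − cosθ) = 1.6(1 − cos30°) = 0.214359 m
v = √(2gh) = √(2·9.7·0.214359) = 2.03926 m/s = 4.562 mph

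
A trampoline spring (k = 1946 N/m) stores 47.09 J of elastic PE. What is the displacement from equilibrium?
x = √(2·PE/k) = √(2·47.09/1946) = 0.22 m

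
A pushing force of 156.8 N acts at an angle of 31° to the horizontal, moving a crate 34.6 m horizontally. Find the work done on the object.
W = F·d·cosθ = (156.8)(34.6)cos(31°) = 4650 J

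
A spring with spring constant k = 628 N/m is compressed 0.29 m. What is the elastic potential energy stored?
PE = ½kx² = ½(628)(0.29)² = 26.41 J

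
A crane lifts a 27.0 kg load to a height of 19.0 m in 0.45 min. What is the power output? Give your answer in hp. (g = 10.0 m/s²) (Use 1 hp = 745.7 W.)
Convert to SI: m = 27.0 kg, h = 19.0 m, t = 27.0 s
P = mgh/t = (27.0)(10.0)(19.0)/27.0 = 190.0 W = 0.2548 hp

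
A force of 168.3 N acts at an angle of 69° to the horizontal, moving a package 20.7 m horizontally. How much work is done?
W = F·d·cosθ = (168.3)(20.7)cos(69°) = 1248 J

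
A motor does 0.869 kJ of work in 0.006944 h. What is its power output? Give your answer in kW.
Convert to SI: W = 869.0 J, t = 24.9984 s
P = W/t = 869.0/24.9984 = 34.7622 W = 0.03476 kW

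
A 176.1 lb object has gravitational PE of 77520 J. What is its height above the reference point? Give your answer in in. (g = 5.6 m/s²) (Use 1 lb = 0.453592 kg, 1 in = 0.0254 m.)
Convert to SI: m = 79.8776 kg, PE = 77520.0 J
h = PE/(mg) = 77520.0/(79.8776·5.6) = 173.301 m = 6823 in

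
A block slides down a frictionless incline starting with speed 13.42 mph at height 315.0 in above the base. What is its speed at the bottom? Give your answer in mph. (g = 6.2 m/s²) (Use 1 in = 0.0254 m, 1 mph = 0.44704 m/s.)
Convert to SI: v₀ = 5.99928 m/s, h = 8.001 m
½mv₀² + mgh = ½mv² ⇒ v = √(v₀² + 2gh) = √(5.99928² + 2·6.2·8.001) = 11.6277 m/s = 26.01 mph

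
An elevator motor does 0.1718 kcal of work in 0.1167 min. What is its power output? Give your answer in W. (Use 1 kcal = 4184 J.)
Convert to SI: W = 718.811 J, t = 7.002 s
P = W/t = 718.811/7.002 = 102.7 W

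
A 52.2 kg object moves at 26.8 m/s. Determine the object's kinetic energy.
KE = ½mv² = ½(52.2)(26.8)² = 18750 J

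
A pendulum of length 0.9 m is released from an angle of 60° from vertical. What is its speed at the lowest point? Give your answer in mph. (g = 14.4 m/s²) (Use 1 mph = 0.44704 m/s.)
h = L(1 − cosθ) = 0.9(1 − cos60°) = 0.45 m
v = √(2gh) = √(2·14.4·0.45) = 3.6 m/s = 8.053 mph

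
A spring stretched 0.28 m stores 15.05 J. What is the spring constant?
k = 2·PE/x² = 2·15.05/(0.28)² = 383.9 N/m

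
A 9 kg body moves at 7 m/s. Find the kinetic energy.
KE = ½mv² = ½(9)(7)² = 220.5 J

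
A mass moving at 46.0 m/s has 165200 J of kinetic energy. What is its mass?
m = 2·KE/v² = 2·165200/(46.0)² = 156.1 kg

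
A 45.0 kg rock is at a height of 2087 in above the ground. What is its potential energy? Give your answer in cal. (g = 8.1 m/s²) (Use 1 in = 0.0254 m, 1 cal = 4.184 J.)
Convert to SI: m = 45.0 kg, h = 53.0098 m
PE = mgh = (45.0)(8.1)(53.0098) = 19322.1 J = 4618 cal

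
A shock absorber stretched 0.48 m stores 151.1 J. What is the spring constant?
k = 2·PE/x² = 2·151.1/(0.48)² = 1312 N/m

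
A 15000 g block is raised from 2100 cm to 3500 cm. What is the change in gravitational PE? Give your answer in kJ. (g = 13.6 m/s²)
Convert to SI: m = 15.0 kg, Δh = 14.0 m
ΔPE = mgΔh = (15.0)(13.6)(14.0) = 2856.0 J = 2.856 kJ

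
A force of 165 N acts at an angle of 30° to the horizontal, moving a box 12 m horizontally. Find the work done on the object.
W = F·d·cosθ = (165)(12)cos(30°) = 1715 J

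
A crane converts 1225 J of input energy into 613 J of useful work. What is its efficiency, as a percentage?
η = W_out/W_in = 613/1225 = 50.04%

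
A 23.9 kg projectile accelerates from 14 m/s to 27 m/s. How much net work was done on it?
W = ΔKE = ½m(v₂² − v₁²) = ½(23.9)(27² − 14²) = 6369.35 J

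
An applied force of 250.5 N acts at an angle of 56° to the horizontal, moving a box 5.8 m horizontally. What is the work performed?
W = F·d·cosθ = (250.5)(5.8)cos(56°) = 812.5 J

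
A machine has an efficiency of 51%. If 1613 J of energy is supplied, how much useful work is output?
W_out = η·W_in = 0.51·1613 = 822.63 J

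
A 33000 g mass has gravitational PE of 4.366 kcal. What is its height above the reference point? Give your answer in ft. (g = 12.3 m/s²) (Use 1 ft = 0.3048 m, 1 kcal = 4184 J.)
Convert to SI: m = 33.0 kg, PE = 18267.3 J
h = PE/(mg) = 18267.3/(33.0·12.3) = 45.0045 m = 147.7 ft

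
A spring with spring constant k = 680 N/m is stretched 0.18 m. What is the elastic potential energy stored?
PE = ½kx² = ½(680)(0.18)² = 11.02 J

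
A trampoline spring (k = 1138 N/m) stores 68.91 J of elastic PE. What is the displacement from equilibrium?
x = √(2·PE/k) = √(2·68.91/1138) = 0.348 m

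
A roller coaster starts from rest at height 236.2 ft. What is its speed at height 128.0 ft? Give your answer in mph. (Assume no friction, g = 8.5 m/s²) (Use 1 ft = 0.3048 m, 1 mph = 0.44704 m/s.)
Convert to SI: h₁−h₂ = 32.9794 m
mgh₁ = mgh₂ + ½mv² ⇒ v = √(2g(h₁−h₂)) = √(2·8.5·32.9794) = 23.678 m/s = 52.97 mph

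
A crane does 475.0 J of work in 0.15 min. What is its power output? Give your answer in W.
Convert to SI: W = 475.0 J, t = 9.0 s
P = W/t = 475.0/9.0 = 52.78 W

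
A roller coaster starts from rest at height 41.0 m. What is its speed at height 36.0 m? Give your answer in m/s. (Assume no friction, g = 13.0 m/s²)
mgh₁ = mgh₂ + ½mv² ⇒ v = √(2g(h₁−h₂)) = √(2·13.0·5.0) = 11.4 m/s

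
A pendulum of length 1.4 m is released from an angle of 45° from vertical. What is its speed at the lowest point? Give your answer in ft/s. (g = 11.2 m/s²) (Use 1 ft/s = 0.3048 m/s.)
h = L(1 − cosθ) = 1.4(1 − cos45°) = 0.410051 m
v = √(2gh) = √(2·11.2·0.410051) = 3.0307 m/s = 9.943 ft/s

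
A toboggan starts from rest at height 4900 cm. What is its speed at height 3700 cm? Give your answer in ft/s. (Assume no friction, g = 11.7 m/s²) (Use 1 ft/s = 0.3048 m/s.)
Convert to SI: h₁−h₂ = 12.0 m
mgh₁ = mgh₂ + ½mv² ⇒ v = √(2g(h₁−h₂)) = √(2·11.7·12.0) = 16.7571 m/s = 54.98 ft/s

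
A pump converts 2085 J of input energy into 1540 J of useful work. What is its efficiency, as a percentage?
η = W_out/W_in = 1540/2085 = 73.86%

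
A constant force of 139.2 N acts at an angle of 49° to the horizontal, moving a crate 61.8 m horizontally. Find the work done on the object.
W = F·d·cosθ = (139.2)(61.8)cos(49°) = 5644 J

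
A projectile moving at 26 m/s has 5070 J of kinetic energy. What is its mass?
m = 2·KE/v² = 2·5070/(26)² = 15.0 kg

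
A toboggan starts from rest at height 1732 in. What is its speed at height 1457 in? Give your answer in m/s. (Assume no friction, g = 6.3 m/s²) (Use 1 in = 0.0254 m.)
Convert to SI: h₁−h₂ = 6.985 m
mgh₁ = mgh₂ + ½mv² ⇒ v = √(2g(h₁−h₂)) = √(2·6.3·6.985) = 9.381 m/s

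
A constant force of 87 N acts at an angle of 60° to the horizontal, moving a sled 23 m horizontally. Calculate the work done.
W = F·d·cosθ = (87)(23)cos(60°) = 1001 J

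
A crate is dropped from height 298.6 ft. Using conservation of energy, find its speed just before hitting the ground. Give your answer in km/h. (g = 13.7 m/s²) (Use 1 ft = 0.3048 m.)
Convert to SI: h = 91.0133 m
mgh = ½mv² ⇒ v = √(2gh) = √(2·13.7·91.0133) = 49.9376 m/s = 179.8 km/h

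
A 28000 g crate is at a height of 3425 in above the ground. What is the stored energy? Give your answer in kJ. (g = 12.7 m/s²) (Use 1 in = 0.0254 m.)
Convert to SI: m = 28.0 kg, h = 86.995 m
PE = mgh = (28.0)(12.7)(86.995) = 30935.4 J = 30.94 kJ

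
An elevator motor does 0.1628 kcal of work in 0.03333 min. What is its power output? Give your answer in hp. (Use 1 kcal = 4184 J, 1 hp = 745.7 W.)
Convert to SI: W = 681.155 J, t = 1.9998 s
P = W/t = 681.155/1.9998 = 340.612 W = 0.4568 hp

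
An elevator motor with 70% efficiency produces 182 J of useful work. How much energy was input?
W_in = W_out/η = 182/0.7 = 260.0 J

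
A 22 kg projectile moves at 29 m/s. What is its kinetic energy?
KE = ½mv² = ½(22)(29)² = 9251.0 J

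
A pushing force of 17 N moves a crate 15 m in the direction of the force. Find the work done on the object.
W = F·d = (17)(15) = 255.0 J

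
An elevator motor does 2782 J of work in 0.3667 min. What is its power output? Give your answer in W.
Convert to SI: W = 2782.0 J, t = 22.002 s
P = W/t = 2782.0/22.002 = 126.4 W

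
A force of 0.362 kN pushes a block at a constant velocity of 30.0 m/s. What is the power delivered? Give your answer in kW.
Convert to SI: F = 362.0 N, v = 30.0 m/s
P = Fv = (362.0)(30.0) = 10860.0 W = 10.86 kW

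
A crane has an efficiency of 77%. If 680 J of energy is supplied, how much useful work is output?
W_out = η·W_in = 0.77·680 = 523.6 J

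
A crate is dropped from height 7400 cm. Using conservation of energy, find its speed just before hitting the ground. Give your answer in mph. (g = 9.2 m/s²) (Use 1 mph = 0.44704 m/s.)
Convert to SI: h = 74.0 m
mgh = ½mv² ⇒ v = √(2gh) = √(2·9.2·74.0) = 36.8999 m/s = 82.54 mph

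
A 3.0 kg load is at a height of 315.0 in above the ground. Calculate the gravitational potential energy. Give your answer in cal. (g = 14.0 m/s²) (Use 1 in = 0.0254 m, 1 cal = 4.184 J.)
Convert to SI: m = 3.0 kg, h = 8.001 m
PE = mgh = (3.0)(14.0)(8.001) = 336.042 J = 80.32 cal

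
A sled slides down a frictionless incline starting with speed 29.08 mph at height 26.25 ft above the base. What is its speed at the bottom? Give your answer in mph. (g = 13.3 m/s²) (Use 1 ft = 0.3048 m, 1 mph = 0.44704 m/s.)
Convert to SI: v₀ = 12.9999 m/s, h = 8.001 m
½mv₀² + mgh = ½mv² ⇒ v = √(v₀² + 2gh) = √(12.9999² + 2·13.3·8.001) = 19.5403 m/s = 43.71 mph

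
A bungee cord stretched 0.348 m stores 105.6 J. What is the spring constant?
k = 2·PE/x² = 2·105.6/(0.348)² = 1744 N/m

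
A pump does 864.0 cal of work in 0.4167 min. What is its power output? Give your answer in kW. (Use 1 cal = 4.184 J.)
Convert to SI: W = 3614.98 J, t = 25.002 s
P = W/t = 3614.98/25.002 = 144.587 W = 0.1446 kW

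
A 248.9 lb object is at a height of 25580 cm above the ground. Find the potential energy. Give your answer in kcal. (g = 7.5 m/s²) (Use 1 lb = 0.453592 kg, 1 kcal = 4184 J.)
Convert to SI: m = 112.899 kg, h = 255.8 m
PE = mgh = (112.899)(7.5)(255.8) = 216597 J = 51.77 kcal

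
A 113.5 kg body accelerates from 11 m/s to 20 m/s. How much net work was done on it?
W = ΔKE = ½m(v₂² − v₁²) = ½(113.5)(20² − 11²) = 15833.25 J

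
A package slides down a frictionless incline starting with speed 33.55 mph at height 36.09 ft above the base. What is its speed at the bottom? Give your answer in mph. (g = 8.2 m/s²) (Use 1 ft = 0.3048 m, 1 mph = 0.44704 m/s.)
Convert to SI: v₀ = 14.9982 m/s, h = 11.0002 m
½mv₀² + mgh = ½mv² ⇒ v = √(v₀² + 2gh) = √(14.9982² + 2·8.2·11.0002) = 20.1333 m/s = 45.04 mph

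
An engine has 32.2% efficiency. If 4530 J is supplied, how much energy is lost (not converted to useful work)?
W_lost = W_in(1 − η) = 4530·(1 − 0.322) = 3071 J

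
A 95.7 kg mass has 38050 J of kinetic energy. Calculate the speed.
v = √(2·KE/m) = √(2·38050/95.7) = 28.2 m/s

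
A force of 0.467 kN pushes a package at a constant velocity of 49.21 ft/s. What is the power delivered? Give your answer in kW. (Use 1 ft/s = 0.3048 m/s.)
Convert to SI: F = 467.0 N, v = 14.9992 m/s
P = Fv = (467.0)(14.9992) = 7004.63 W = 7.005 kW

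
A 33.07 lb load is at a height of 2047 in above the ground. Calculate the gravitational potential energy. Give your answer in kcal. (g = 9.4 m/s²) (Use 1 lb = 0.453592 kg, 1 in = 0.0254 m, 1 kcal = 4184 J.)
Convert to SI: m = 15.0003 kg, h = 51.9938 m
PE = mgh = (15.0003)(9.4)(51.9938) = 7331.27 J = 1.752 kcal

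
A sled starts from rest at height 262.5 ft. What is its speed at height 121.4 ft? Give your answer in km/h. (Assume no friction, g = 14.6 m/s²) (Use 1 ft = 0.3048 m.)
Convert to SI: h₁−h₂ = 43.0073 m
mgh₁ = mgh₂ + ½mv² ⇒ v = √(2g(h₁−h₂)) = √(2·14.6·43.0073) = 35.4374 m/s = 127.6 km/h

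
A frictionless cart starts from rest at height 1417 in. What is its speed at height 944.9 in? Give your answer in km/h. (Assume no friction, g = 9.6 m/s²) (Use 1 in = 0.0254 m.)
Convert to SI: h₁−h₂ = 11.9913 m
mgh₁ = mgh₂ + ½mv² ⇒ v = √(2g(h₁−h₂)) = √(2·9.6·11.9913) = 15.1735 m/s = 54.62 km/h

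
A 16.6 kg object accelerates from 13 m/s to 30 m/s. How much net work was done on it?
W = ΔKE = ½m(v₂² − v₁²) = ½(16.6)(30² − 13²) = 6067.3 J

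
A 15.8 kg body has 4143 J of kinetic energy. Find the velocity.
v = √(2·KE/m) = √(2·4143/15.8) = 22.9 m/s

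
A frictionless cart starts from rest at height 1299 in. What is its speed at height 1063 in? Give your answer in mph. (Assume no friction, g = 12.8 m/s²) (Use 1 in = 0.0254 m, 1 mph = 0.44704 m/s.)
Convert to SI: h₁−h₂ = 5.9944 m
mgh₁ = mgh₂ + ½mv² ⇒ v = √(2g(h₁−h₂)) = √(2·12.8·5.9944) = 12.3878 m/s = 27.71 mph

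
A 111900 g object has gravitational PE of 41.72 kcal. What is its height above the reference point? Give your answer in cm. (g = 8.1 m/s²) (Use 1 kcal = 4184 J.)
Convert to SI: m = 111.9 kg, PE = 174556 J
h = PE/(mg) = 174556/(111.9·8.1) = 192.584 m = 19260 cm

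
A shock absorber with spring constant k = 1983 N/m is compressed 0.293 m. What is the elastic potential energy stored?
PE = ½kx² = ½(1983)(0.293)² = 85.12 J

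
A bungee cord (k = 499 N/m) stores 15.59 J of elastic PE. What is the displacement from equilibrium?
x = √(2·PE/k) = √(2·15.59/499) = 0.25 m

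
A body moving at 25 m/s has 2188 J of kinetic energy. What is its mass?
m = 2·KE/v² = 2·2188/(25)² = 7.002 kg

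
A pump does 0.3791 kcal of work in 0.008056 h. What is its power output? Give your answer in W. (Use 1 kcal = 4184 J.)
Convert to SI: W = 1586.15 J, t = 29.0016 s
P = W/t = 1586.15/29.0016 = 54.69 W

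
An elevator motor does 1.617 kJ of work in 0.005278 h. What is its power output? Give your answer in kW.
Convert to SI: W = 1617.0 J, t = 19.0008 s
P = W/t = 1617.0/19.0008 = 85.1017 W = 0.0851 kW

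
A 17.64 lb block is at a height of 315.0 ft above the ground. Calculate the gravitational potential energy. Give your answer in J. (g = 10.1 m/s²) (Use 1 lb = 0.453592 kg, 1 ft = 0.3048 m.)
Convert to SI: m = 8.00136 kg, h = 96.012 m
PE = mgh = (8.00136)(10.1)(96.012) = 7759 J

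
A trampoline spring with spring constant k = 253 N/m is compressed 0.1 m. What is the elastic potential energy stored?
PE = ½kx² = ½(253)(0.1)² = 1.265 J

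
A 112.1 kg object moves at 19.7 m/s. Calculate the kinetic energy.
KE = ½mv² = ½(112.1)(19.7)² = 21750 J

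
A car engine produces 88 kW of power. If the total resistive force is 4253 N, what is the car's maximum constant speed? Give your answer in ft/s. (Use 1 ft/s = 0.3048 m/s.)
P = Fv ⇒ v = P/F = 88000 W/4253.0 N = 20.6913 m/s = 67.88 ft/s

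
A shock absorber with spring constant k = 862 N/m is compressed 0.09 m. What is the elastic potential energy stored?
PE = ½kx² = ½(862)(0.09)² = 3.491 J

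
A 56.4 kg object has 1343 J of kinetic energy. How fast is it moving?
v = √(2·KE/m) = √(2·1343/56.4) = 6.901 m/s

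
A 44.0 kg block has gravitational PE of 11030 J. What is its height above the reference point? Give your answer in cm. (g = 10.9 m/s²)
h = PE/(mg) = 11030.0/(44.0·10.9) = 22.9983 m = 2300 cm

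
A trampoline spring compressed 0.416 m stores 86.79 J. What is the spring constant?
k = 2·PE/x² = 2·86.79/(0.416)² = 1003 N/m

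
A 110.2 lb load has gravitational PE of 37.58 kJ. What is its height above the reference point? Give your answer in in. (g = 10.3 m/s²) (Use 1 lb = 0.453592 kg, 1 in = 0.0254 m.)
Convert to SI: m = 49.9858 kg, PE = 37580.0 J
h = PE/(mg) = 37580.0/(49.9858·10.3) = 72.9915 m = 2874 in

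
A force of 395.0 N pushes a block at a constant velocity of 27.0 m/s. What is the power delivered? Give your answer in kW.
P = Fv = (395.0)(27.0) = 10665.0 W = 10.67 kW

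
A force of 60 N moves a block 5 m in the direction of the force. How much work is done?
W = F·d = (60)(5) = 300.0 J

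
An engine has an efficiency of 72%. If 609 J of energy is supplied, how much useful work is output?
W_out = η·W_in = 0.72·609 = 438.48 J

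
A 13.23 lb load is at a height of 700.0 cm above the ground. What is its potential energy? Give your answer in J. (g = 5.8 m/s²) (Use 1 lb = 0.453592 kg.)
Convert to SI: m = 6.00102 kg, h = 7.0 m
PE = mgh = (6.00102)(5.8)(7.0) = 243.6 J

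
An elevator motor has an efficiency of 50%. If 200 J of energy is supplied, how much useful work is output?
W_out = η·W_in = 0.5·200 = 100.0 J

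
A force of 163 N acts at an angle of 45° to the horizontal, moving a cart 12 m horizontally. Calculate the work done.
W = F·d·cosθ = (163)(12)cos(45°) = 1383 J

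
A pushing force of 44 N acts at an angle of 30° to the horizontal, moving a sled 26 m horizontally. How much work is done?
W = F·d·cosθ = (44)(26)cos(30°) = 990.7 J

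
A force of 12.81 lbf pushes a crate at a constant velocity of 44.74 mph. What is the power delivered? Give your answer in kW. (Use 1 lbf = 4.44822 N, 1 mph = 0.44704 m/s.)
Convert to SI: F = 56.9817 N, v = 20.0006 m/s
P = Fv = (56.9817)(20.0006) = 1139.67 W = 1.14 kW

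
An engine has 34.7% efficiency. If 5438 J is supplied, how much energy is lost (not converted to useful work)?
W_lost = W_in(1 − η) = 5438·(1 − 0.347) = 3551 J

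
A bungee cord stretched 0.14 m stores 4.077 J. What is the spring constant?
k = 2·PE/x² = 2·4.077/(0.14)² = 416.0 N/m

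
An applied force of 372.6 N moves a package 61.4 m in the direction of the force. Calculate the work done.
W = F·d = (372.6)(61.4) = 22880 J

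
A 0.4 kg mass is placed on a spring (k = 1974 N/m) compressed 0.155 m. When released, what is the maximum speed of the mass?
½kx² = ½mv² ⇒ v = x√(k/m) = (0.155)√(1974/0.4) = 10.89 m/s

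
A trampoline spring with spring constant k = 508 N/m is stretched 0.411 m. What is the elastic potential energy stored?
PE = ½kx² = ½(508)(0.411)² = 42.91 J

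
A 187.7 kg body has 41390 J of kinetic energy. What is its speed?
v = √(2·KE/m) = √(2·41390/187.7) = 21.0 m/s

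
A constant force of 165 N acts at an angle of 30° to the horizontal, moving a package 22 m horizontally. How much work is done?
W = F·d·cosθ = (165)(22)cos(30°) = 3144 J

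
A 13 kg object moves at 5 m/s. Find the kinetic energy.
KE = ½mv² = ½(13)(5)² = 162.5 J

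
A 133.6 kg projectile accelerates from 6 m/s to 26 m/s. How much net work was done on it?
W = ΔKE = ½m(v₂² − v₁²) = ½(133.6)(26² − 6²) = 42752.0 J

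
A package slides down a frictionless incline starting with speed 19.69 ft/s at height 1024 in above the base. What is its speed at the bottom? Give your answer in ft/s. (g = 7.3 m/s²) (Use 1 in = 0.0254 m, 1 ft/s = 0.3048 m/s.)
Convert to SI: v₀ = 6.00151 m/s, h = 26.0096 m
½mv₀² + mgh = ½mv² ⇒ v = √(v₀² + 2gh) = √(6.00151² + 2·7.3·26.0096) = 20.3902 m/s = 66.9 ft/s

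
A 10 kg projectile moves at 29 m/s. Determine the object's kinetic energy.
KE = ½mv² = ½(10)(29)² = 4205.0 J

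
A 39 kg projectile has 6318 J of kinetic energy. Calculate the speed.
v = √(2·KE/m) = √(2·6318/39) = 18.0 m/s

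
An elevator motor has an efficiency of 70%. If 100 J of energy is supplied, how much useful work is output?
W_out = η·W_in = 0.7·100 = 70.0 J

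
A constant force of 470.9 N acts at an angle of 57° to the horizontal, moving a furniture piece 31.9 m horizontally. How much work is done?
W = F·d·cosθ = (470.9)(31.9)cos(57°) = 8181 J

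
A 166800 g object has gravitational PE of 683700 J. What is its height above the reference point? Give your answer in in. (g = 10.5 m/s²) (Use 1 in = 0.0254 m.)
Convert to SI: m = 166.8 kg, PE = 683700 J
h = PE/(mg) = 683700/(166.8·10.5) = 390.373 m = 15370 in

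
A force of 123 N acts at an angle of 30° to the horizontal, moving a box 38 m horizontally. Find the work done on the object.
W = F·d·cosθ = (123)(38)cos(30°) = 4048 J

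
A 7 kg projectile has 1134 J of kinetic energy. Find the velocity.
v = √(2·KE/m) = √(2·1134/7) = 18.0 m/s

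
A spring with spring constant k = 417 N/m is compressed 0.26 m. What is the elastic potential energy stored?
PE = ½kx² = ½(417)(0.26)² = 14.09 J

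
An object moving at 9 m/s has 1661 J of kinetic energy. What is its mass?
m = 2·KE/v² = 2·1661/(9)² = 41.01 kg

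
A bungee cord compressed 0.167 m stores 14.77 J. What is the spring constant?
k = 2·PE/x² = 2·14.77/(0.167)² = 1059 N/m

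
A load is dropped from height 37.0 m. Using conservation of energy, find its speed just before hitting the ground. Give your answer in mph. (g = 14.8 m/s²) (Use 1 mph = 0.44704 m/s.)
mgh = ½mv² ⇒ v = √(2gh) = √(2·14.8·37.0) = 33.0938 m/s = 74.03 mph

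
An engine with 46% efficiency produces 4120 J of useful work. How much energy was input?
W_in = W_out/η = 4120/0.46 = 8957 J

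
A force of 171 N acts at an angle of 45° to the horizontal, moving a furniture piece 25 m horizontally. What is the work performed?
W = F·d·cosθ = (171)(25)cos(45°) = 3023 J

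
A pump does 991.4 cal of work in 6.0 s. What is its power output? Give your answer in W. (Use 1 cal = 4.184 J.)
Convert to SI: W = 4148.02 J, t = 6.0 s
P = W/t = 4148.02/6.0 = 691.3 W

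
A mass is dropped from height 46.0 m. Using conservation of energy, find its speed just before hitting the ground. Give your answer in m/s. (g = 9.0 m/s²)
mgh = ½mv² ⇒ v = √(2gh) = √(2·9.0·46.0) = 28.77 m/s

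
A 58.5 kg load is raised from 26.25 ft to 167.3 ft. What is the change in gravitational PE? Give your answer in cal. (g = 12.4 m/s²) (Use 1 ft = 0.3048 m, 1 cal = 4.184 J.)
Convert to SI: m = 58.5 kg, Δh = 42.992 m
ΔPE = mgΔh = (58.5)(12.4)(42.992) = 31186.4 J = 7454 cal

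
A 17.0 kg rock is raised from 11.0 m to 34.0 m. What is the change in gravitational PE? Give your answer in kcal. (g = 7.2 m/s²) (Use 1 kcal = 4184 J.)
ΔPE = mgΔh = (17.0)(7.2)(23.0) = 2815.2 J = 0.6728 kcal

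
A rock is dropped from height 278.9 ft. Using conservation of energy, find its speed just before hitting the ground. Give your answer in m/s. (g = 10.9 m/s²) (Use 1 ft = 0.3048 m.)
Convert to SI: h = 85.0087 m
mgh = ½mv² ⇒ v = √(2gh) = √(2·10.9·85.0087) = 43.05 m/s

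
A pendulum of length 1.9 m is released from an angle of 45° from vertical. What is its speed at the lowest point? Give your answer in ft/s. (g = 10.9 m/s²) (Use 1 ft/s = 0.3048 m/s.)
h = L(1 − cosθ) = 1.9(1 − cos45°) = 0.556497 m
v = √(2gh) = √(2·10.9·0.556497) = 3.48305 m/s = 11.43 ft/s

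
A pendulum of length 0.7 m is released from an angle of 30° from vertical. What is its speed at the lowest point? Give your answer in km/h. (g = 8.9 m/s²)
h = L(1 − cosθ) = 0.7(1 − cos30°) = 0.0937822 m
v = √(2gh) = √(2·8.9·0.0937822) = 1.29202 m/s = 4.651 km/h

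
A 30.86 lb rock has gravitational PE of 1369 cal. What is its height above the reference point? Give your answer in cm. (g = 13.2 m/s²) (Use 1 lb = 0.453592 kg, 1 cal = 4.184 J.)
Convert to SI: m = 13.9978 kg, PE = 5727.9 J
h = PE/(mg) = 5727.9/(13.9978·13.2) = 30.9999 m = 3100 cm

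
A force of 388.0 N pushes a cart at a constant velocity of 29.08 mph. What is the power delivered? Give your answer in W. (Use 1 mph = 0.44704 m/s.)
Convert to SI: F = 388.0 N, v = 12.9999 m/s
P = Fv = (388.0)(12.9999) = 5044 W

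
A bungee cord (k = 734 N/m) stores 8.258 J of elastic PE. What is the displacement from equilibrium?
x = √(2·PE/k) = √(2·8.258/734) = 0.15 m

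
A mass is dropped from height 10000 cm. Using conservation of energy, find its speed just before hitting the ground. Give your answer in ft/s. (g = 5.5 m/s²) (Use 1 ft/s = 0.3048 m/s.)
Convert to SI: h = 100.0 m
mgh = ½mv² ⇒ v = √(2gh) = √(2·5.5·100.0) = 33.1662 m/s = 108.8 ft/s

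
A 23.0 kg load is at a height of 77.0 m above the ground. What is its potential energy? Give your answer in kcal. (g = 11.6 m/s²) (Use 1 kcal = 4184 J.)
PE = mgh = (23.0)(11.6)(77.0) = 20543.6 J = 4.91 kcal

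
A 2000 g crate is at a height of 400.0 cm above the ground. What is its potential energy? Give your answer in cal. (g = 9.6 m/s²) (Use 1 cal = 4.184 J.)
Convert to SI: m = 2.0 kg, h = 4.0 m
PE = mgh = (2.0)(9.6)(4.0) = 76.8 J = 18.36 cal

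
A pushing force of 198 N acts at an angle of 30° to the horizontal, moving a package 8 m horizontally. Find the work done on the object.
W = F·d·cosθ = (198)(8)cos(30°) = 1372 J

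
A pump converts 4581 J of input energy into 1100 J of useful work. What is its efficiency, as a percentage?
η = W_out/W_in = 1100/4581 = 24.01%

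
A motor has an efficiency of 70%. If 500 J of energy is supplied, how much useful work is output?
W_out = η·W_in = 0.7·500 = 350.0 J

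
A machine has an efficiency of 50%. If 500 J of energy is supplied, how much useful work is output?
W_out = η·W_in = 0.5·500 = 250.0 J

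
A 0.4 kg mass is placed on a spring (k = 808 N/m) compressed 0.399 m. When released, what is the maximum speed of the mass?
½kx² = ½mv² ⇒ v = x√(k/m) = (0.399)√(808/0.4) = 17.93 m/s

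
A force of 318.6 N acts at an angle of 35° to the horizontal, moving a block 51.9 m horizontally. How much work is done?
W = F·d·cosθ = (318.6)(51.9)cos(35°) = 13540 J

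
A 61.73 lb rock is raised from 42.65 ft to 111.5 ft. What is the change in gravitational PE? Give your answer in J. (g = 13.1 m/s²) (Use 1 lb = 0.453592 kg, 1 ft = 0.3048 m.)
Convert to SI: m = 28.0002 kg, Δh = 20.9855 m
ΔPE = mgΔh = (28.0002)(13.1)(20.9855) = 7698 J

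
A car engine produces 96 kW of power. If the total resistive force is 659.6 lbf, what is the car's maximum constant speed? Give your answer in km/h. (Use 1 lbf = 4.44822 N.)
Convert to SI: F = 2934.05 N
P = Fv ⇒ v = P/F = 96000 W/2934.05 N = 32.7193 m/s = 117.8 km/h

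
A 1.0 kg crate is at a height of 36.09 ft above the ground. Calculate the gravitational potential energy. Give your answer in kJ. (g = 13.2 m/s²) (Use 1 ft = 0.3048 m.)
Convert to SI: m = 1.0 kg, h = 11.0002 m
PE = mgh = (1.0)(13.2)(11.0002) = 145.203 J = 0.1452 kJ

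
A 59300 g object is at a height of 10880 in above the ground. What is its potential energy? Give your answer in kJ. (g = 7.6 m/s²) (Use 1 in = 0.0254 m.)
Convert to SI: m = 59.3 kg, h = 276.352 m
PE = mgh = (59.3)(7.6)(276.352) = 124546 J = 124.5 kJ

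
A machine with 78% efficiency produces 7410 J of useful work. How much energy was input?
W_in = W_out/η = 7410/0.78 = 9500 J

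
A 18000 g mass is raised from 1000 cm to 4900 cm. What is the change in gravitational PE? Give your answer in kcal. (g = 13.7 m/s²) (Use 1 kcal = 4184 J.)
Convert to SI: m = 18.0 kg, Δh = 39.0 m
ΔPE = mgΔh = (18.0)(13.7)(39.0) = 9617.4 J = 2.299 kcal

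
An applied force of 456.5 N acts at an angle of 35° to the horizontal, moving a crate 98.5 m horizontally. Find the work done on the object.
W = F·d·cosθ = (456.5)(98.5)cos(35°) = 36830 J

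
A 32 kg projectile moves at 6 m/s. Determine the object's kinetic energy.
KE = ½mv² = ½(32)(6)² = 576.0 J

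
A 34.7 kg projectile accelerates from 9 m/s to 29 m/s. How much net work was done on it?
W = ΔKE = ½m(v₂² − v₁²) = ½(34.7)(29² − 9²) = 13186.0 J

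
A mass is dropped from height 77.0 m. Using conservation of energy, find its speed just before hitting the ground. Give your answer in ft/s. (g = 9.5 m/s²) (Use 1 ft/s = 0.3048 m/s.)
mgh = ½mv² ⇒ v = √(2gh) = √(2·9.5·77.0) = 38.2492 m/s = 125.5 ft/s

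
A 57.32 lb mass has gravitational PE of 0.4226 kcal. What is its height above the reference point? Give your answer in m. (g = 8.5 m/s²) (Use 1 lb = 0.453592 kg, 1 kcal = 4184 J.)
Convert to SI: m = 25.9999 kg, PE = 1768.16 J
h = PE/(mg) = 1768.16/(25.9999·8.5) = 8.001 m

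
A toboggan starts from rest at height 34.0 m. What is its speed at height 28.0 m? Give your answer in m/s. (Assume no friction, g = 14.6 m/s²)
mgh₁ = mgh₂ + ½mv² ⇒ v = √(2g(h₁−h₂)) = √(2·14.6·6.0) = 13.24 m/s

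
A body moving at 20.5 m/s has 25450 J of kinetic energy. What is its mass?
m = 2·KE/v² = 2·25450/(20.5)² = 121.1 kg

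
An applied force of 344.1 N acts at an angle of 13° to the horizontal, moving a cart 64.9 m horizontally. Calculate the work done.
W = F·d·cosθ = (344.1)(64.9)cos(13°) = 21760 J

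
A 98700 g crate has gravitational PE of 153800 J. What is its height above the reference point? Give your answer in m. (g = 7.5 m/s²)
Convert to SI: m = 98.7 kg, PE = 153800 J
h = PE/(mg) = 153800/(98.7·7.5) = 207.8 m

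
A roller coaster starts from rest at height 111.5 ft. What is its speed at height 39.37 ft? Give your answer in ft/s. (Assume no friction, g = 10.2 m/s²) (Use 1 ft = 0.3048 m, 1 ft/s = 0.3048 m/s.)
Convert to SI: h₁−h₂ = 21.9852 m
mgh₁ = mgh₂ + ½mv² ⇒ v = √(2g(h₁−h₂)) = √(2·10.2·21.9852) = 21.1778 m/s = 69.48 ft/s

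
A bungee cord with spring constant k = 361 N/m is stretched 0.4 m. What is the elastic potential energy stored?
PE = ½kx² = ½(361)(0.4)² = 28.88 J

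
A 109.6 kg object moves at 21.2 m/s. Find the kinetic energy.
KE = ½mv² = ½(109.6)(21.2)² = 24630 J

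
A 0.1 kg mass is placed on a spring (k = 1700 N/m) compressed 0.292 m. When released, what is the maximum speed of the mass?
½kx² = ½mv² ⇒ v = x√(k/m) = (0.292)√(1700/0.1) = 38.07 m/s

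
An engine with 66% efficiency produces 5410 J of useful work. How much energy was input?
W_in = W_out/η = 5410/0.66 = 8197 J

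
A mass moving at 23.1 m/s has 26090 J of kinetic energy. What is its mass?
m = 2·KE/v² = 2·26090/(23.1)² = 97.79 kg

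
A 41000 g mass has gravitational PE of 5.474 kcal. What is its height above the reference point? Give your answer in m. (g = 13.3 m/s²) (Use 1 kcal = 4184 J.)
Convert to SI: m = 41.0 kg, PE = 22903.2 J
h = PE/(mg) = 22903.2/(41.0·13.3) = 42.0 m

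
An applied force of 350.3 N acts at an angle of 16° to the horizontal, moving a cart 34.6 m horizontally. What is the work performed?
W = F·d·cosθ = (350.3)(34.6)cos(16°) = 11650 J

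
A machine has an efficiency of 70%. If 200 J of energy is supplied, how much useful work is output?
W_out = η·W_in = 0.7·200 = 140.0 J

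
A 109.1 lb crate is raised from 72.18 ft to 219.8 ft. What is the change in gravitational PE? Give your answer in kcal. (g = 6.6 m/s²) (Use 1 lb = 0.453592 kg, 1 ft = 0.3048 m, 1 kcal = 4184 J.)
Convert to SI: m = 49.4869 kg, Δh = 44.9946 m
ΔPE = mgΔh = (49.4869)(6.6)(44.9946) = 14695.8 J = 3.512 kcal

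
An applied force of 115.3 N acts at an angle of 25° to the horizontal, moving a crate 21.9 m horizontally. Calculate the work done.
W = F·d·cosθ = (115.3)(21.9)cos(25°) = 2288 J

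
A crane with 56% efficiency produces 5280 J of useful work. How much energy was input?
W_in = W_out/η = 5280/0.56 = 9429 J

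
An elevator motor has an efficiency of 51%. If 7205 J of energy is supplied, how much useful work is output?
W_out = η·W_in = 0.51·7205 = 3674.55 J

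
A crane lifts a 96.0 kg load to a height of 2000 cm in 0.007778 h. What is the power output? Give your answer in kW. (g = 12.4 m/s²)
Convert to SI: m = 96.0 kg, h = 20.0 m, t = 28.0008 s
P = mgh/t = (96.0)(12.4)(20.0)/28.0008 = 850.261 W = 0.8503 kW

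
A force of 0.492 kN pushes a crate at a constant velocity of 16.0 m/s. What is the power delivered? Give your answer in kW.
Convert to SI: F = 492.0 N, v = 16.0 m/s
P = Fv = (492.0)(16.0) = 7872.0 W = 7.872 kW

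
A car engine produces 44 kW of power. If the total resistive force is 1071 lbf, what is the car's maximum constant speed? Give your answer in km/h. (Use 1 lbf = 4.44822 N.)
Convert to SI: F = 4764.04 N
P = Fv ⇒ v = P/F = 44000 W/4764.04 N = 9.23585 m/s = 33.25 km/h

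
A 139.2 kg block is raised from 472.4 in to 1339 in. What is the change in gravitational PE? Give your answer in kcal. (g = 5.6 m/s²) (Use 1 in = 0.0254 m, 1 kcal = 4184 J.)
Convert to SI: m = 139.2 kg, Δh = 22.0116 m
ΔPE = mgΔh = (139.2)(5.6)(22.0116) = 17158.5 J = 4.101 kcal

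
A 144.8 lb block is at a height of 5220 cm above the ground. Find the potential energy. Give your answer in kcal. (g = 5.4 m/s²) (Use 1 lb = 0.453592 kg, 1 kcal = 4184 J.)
Convert to SI: m = 65.6801 kg, h = 52.2 m
PE = mgh = (65.6801)(5.4)(52.2) = 18513.9 J = 4.425 kcal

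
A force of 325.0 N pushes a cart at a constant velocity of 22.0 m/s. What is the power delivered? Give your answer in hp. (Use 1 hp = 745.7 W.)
P = Fv = (325.0)(22.0) = 7150.0 W = 9.588 hp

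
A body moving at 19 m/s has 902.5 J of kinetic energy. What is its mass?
m = 2·KE/v² = 2·902.5/(19)² = 5.0 kg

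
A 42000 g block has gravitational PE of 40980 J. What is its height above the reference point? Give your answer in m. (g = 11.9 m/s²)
Convert to SI: m = 42.0 kg, PE = 40980.0 J
h = PE/(mg) = 40980.0/(42.0·11.9) = 81.99 m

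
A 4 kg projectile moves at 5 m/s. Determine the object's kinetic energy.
KE = ½mv² = ½(4)(5)² = 50.0 J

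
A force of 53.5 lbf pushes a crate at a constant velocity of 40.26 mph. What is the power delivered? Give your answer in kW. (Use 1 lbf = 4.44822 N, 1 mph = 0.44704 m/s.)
Convert to SI: F = 237.98 N, v = 17.9978 m/s
P = Fv = (237.98)(17.9978) = 4283.12 W = 4.283 kW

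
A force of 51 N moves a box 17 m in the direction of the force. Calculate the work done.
W = F·d = (51)(17) = 867.0 J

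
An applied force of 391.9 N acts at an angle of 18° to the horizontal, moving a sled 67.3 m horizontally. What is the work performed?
W = F·d·cosθ = (391.9)(67.3)cos(18°) = 25080 J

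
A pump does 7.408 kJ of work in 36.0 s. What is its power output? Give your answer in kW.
Convert to SI: W = 7408.0 J, t = 36.0 s
P = W/t = 7408.0/36.0 = 205.778 W = 0.2058 kW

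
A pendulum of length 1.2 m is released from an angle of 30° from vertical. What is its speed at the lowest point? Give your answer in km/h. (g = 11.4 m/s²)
h = L(1 − cosθ) = 1.2(1 − cos30°) = 0.16077 m
v = √(2gh) = √(2·11.4·0.16077) = 1.91456 m/s = 6.892 km/h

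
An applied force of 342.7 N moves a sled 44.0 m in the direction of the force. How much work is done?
W = F·d = (342.7)(44.0) = 15080 J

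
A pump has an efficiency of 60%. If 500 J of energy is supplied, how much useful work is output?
W_out = η·W_in = 0.6·500 = 300.0 J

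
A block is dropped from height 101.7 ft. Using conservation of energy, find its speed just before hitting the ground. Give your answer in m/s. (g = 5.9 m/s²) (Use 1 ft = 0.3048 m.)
Convert to SI: h = 30.9982 m
mgh = ½mv² ⇒ v = √(2gh) = √(2·5.9·30.9982) = 19.13 m/s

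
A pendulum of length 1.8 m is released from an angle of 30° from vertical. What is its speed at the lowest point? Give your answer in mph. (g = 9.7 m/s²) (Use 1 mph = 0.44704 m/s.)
h = L(1 − cosθ) = 1.8(1 − cos30°) = 0.241154 m
v = √(2gh) = √(2·9.7·0.241154) = 2.16296 m/s = 4.838 mph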